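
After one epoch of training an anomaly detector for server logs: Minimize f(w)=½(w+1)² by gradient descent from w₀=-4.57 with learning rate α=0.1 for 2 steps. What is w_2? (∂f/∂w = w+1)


step 1: grad = -4.57+1 = -3.57; w = -4.57 - 0.1·(-3.57) = -4.213
step 2: grad = -4.213+1 = -3.213; w = -4.213 - 0.1·(-3.213) = -3.8917

-3.8917


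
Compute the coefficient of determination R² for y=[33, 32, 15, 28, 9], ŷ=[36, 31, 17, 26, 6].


ȳ = 23.4
SS_res = Σ(y-ŷ)² = 27
SS_tot = Σ(y-ȳ)² = 465.2
R² = 1 - SS_res/SS_tot = 1 - 0.058 = 0.942

0.942


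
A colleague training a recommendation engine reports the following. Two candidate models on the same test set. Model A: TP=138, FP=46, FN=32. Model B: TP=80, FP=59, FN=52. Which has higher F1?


Model A: P=138/184=0.75, R=138/170=0.8118, F1=2PR/(P+R)=2TP/(2TP+FP+FN)=276/354=0.7797
Model B: P=80/139=0.5755, R=80/132=0.6061, F1=2PR/(P+R)=2TP/(2TP+FP+FN)=160/271=0.5904
0.7797 > 0.5904 → Model A

Model A


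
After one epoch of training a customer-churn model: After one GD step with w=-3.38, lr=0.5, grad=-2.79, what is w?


w_new = w - α·∇
= -3.38 - 0.5·-2.79
= -3.38 + 1.395
= -1.985

-1.985


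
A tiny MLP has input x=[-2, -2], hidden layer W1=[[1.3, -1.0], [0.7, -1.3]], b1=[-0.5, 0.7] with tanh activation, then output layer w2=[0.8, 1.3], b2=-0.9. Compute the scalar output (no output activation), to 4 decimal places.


z1[0] = (1.3)·(-2) + (-1.0)·(-2) - 0.5 = -1.1
z1[1] = (0.7)·(-2) + (-1.3)·(-2) + 0.7 = 1.9
h = tanh(z1) = [-0.8005, 0.9562]
output = (0.8)·(-0.8005) + (1.3)·(0.9562) - 0.9 = -0.2973

-0.2973


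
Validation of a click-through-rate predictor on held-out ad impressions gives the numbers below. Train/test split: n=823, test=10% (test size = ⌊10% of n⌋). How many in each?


Test = ⌊823·10/100⌋ = 82
Train = 823 - 82 = 741

Train: 741, Test: 82


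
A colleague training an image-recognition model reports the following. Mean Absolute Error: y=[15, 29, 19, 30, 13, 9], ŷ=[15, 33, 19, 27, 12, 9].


Absolute errors: |15-15|=0, |29-33|=4, |19-19|=0, |30-27|=3, |13-12|=1, |9-9|=0
Sum = 8
MAE = 8/6 = 4/3

4/3


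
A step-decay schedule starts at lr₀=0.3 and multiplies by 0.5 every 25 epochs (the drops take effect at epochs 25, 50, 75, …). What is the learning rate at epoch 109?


n_drops = ⌊109/25⌋ = 4
lr = 0.3·0.5^4 = 0.3·0.0625 = 0.01875

0.01875


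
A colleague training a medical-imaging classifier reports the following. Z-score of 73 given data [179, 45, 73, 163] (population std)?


μ = 115, σ = 57.1489
z = (73 - 115)/57.1489 = -0.7349

-0.7349


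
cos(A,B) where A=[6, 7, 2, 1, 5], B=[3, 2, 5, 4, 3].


A·B = 6·3 + 7·2 + 2·5 + 1·4 + 5·3 = 61
‖A‖ = √115 = 10.7238, ‖B‖ = √63 = 7.9373
cos = 61/(√115·√63) = 61/√7245 = 0.7167

0.7167


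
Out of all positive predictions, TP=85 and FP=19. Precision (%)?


Precision = TP/(TP+FP)
= 85/(85+19)
= 85/104 = 81.73%

81.73%


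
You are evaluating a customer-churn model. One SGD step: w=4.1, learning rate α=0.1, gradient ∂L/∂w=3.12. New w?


w_new = w - α·∇
= 4.1 - 0.1·3.12
= 4.1 - 0.312
= 3.788

3.788


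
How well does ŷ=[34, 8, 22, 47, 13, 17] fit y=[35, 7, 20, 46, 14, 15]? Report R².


ȳ = 22.8333
SS_res = Σ(y-ŷ)² = 12
SS_tot = Σ(y-ȳ)² = 1082.83
R² = 1 - SS_res/SS_tot = 1 - 0.0111 = 0.9889

0.9889


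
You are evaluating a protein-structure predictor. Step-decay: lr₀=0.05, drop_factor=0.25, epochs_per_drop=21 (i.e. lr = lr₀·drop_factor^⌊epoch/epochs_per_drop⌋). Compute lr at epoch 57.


n_drops = ⌊57/21⌋ = 2
lr = 0.05·0.25^2 = 0.05·0.0625 = 0.003125

0.003125


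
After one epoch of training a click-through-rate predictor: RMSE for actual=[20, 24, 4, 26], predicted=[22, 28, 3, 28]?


MSE = 25/4 = 6.25
RMSE = √(25/4) = 2.5

2.5


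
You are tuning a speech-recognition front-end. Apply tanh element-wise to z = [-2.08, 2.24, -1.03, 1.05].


tanh(-2.08) = -0.9693
tanh(2.24) = 0.9776
tanh(-1.03) = -0.7739
tanh(1.05) = 0.7818
result = [-0.9693, 0.9776, -0.7739, 0.7818]

[-0.9693, 0.9776, -0.7739, 0.7818]


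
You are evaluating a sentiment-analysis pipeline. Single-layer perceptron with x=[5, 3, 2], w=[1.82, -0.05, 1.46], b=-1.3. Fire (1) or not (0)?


z = (5)·(1.82) + (3)·(-0.05) + (2)·(1.46) - 1.3
  = 10.57
step(z) = 1 (z≥0)

1


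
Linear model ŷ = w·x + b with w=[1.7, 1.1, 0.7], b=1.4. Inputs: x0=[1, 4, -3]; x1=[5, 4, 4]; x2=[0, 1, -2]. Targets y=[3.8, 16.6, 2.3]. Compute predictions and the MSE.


ŷ0 = (1.7)·(1) + (1.1)·(4) + (0.7)·(-3) + 1.4 = 5.4
ŷ1 = (1.7)·(5) + (1.1)·(4) + (0.7)·(4) + 1.4 = 17.1
ŷ2 = (1.7)·(0) + (1.1)·(1) + (0.7)·(-2) + 1.4 = 1.1
errors² = [2.56, 0.25, 1.44]
MSE = 4.2500/3 = 1.4167

1.4167


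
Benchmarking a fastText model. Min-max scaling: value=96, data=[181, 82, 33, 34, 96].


min=33, max=181
(96-33)/(181-33) = 63/148 = 0.4257

0.4257


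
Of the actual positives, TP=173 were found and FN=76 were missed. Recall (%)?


Recall = TP/(TP+FN)
= 173/(173+76)
= 173/249 = 69.48%

69.48%


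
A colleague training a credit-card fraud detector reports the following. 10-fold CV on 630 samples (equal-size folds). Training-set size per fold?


Fold size = 630/10 = 63
Training per fold = 630 - 63 = 567

567


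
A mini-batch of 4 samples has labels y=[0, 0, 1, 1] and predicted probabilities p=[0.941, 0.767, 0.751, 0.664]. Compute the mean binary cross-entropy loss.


L[0] = -ln(1-0.941) = -ln(0.059) = 2.8302
L[1] = -ln(1-0.767) = -ln(0.233) = 1.4567
L[2] = -ln(0.751) = 0.2863
L[3] = -ln(0.664) = 0.4095
mean = (2.8302 + 1.4567 + 0.2863 + 0.4095)/4 = 1.2457

1.2457


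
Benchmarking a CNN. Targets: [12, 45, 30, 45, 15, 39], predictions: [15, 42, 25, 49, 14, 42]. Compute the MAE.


Absolute errors: |12-15|=3, |45-42|=3, |30-25|=5, |45-49|=4, |15-14|=1, |39-42|=3
Sum = 19
MAE = 19/6 = 19/6

19/6


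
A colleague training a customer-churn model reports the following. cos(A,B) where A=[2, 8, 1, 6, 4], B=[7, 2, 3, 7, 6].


A·B = 2·7 + 8·2 + 1·3 + 6·7 + 4·6 = 99
‖A‖ = √121 = 11, ‖B‖ = √147 = 12.1244
cos = 99/(√121·√147) = 99/√17787 = 0.7423

0.7423


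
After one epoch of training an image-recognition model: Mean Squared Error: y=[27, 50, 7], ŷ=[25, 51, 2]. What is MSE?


Squared errors: (27-25)²=4, (50-51)²=1, (7-2)²=25
Sum = 30
MSE = 30/3 = 10

10


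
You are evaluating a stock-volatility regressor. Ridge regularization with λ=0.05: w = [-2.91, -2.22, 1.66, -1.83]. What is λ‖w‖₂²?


‖w‖₂² = (-2.91)² + (-2.22)² + (1.66)² + (-1.83)²
     = 8.4681 + 4.9284 + 2.7556 + 3.3489
     = 19.501
λ·‖w‖₂² = 0.05·19.501 = 0.97505

0.97505


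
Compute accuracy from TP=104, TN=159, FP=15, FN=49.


Accuracy = (TP+TN)/(TP+TN+FP+FN)
= (104+159)/(327)
= 263/327 = 80.43%

80.43%


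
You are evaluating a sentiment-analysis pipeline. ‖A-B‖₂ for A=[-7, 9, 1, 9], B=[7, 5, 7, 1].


d = √((-7-7)² + (9-5)² + (1-7)² + (9-1)²)
  = √(196 + 16 + 36 + 64)
  = √312 = 17.6635

17.6635


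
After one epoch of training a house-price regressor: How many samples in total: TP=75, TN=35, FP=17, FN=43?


Total = TP + TN + FP + FN
= 75 + 35 + 17 + 43
= 170
(Predicted positive: 92, predicted negative: 78)

170


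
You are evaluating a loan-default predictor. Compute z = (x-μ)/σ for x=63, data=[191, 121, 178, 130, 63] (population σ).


μ = 136.6, σ = 45.557
z = (63 - 136.6)/45.557 = -1.6156

-1.6156


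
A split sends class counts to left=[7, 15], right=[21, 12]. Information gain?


Parent = [28, 27], H_parent = 0.9998
H_left = 0.9024 (n=22), H_right = 0.9457 (n=33)
H_children = (22/55)·0.9024 + (33/55)·0.9457 = 0.9284
IG = 0.9998 - 0.9284 = 0.0714

0.0714


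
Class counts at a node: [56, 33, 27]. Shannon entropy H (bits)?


Probabilities: [56/116, 33/116, 27/116] ≈ [0.4828, 0.2845, 0.2328]
H = -((56/116)·log₂(56/116) + (33/116)·log₂(33/116) + (27/116)·log₂(27/116))
  = 1.5126 bits

1.5126 bits


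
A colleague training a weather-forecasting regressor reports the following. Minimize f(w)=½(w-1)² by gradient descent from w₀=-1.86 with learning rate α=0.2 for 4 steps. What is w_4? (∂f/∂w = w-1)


step 1: grad = -1.86-1 = -2.86; w = -1.86 - 0.2·(-2.86) = -1.288
step 2: grad = -1.288-1 = -2.288; w = -1.288 - 0.2·(-2.288) = -0.8304
step 3: grad = -0.8304-1 = -1.8304; w = -0.8304 - 0.2·(-1.8304) = -0.46432
step 4: grad = -0.46432-1 = -1.46432; w = -0.46432 - 0.2·(-1.46432) = -0.171456

-0.171456


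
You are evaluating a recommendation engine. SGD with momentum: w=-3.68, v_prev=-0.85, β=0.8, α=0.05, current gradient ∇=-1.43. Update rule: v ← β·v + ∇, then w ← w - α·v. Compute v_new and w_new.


v_new = 0.8·-0.85 - 1.43 = -0.68 - 1.43 = -2.11
w_new = -3.68 - 0.05·-2.11 = -3.68 + 0.1055 = -3.5745

v_new=-2.11, w_new=-3.5745


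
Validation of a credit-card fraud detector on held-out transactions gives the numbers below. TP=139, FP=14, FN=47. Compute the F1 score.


Precision = 139/153 = 0.9085
Recall = 139/186 = 0.7473
F1 = 2·P·R/(P+R) = 2·TP/(2·TP+FP+FN) = 278/(278+14+47) = 278/339 = 0.8201

0.8201


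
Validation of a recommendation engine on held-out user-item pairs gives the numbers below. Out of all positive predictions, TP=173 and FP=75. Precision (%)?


Precision = TP/(TP+FP)
= 173/(173+75)
= 173/248 = 69.76%

69.76%


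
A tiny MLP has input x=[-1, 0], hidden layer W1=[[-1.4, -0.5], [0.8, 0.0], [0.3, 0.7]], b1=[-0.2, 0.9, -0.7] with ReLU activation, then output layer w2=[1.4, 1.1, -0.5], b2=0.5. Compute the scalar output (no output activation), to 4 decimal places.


z1[0] = (-1.4)·(-1) + (-0.5)·(0) - 0.2 = 1.2
z1[1] = (0.8)·(-1) + (0.0)·(0) + 0.9 = 0.1
z1[2] = (0.3)·(-1) + (0.7)·(0) - 0.7 = -1.0
h = ReLU(z1) = [1.2, 0.1, 0.0]
output = (1.4)·(1.2) + (1.1)·(0.1) + (-0.5)·(0.0) + 0.5 = 2.29

2.29


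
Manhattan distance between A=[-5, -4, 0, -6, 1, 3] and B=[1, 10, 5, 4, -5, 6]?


d = |-5-1| + |-4-10| + |0-5| + |-6-4| + |1+ 5| + |3-6|
  = 6 + 14 + 5 + 10 + 6 + 3
  = 44

44


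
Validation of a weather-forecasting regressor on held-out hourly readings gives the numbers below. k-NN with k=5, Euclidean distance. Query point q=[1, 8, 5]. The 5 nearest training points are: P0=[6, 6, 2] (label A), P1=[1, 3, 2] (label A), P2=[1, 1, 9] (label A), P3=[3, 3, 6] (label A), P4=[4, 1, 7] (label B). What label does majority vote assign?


d(q,P0) = 6.1644  (label A)
d(q,P1) = 5.831  (label A)
d(q,P2) = 8.0623  (label A)
d(q,P3) = 5.4772  (label A)
d(q,P4) = 7.874  (label B)
Votes: A=4, B=1
Majority → A

A


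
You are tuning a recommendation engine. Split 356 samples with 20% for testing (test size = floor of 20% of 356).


Test = ⌊356·20/100⌋ = 71
Train = 356 - 71 = 285

Train: 285, Test: 71


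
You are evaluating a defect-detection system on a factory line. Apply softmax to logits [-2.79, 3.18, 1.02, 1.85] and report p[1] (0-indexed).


Exponentials: e^-2.79=0.0614, e^3.18=24.0468, e^1.02=2.7732, e^1.85=6.3598
Sum = 33.2412
Softmax = [0.0018, 0.7234, 0.0834, 0.1913]
p[1] = 24.0468/33.2412 = 0.7234

0.7234


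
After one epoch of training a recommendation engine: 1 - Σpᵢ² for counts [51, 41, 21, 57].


Probabilities: [51/170, 41/170, 21/170, 57/170] ≈ [0.3, 0.2412, 0.1235, 0.3353]
Σpᵢ² = (2601 + 1681 + 441 + 3249)/170² = 7972/28900
Gini = 1 - Σpᵢ² = 1 - 7972/28900 = 0.7242

0.7242


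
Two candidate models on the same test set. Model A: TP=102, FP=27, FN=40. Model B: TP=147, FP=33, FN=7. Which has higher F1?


Model A: P=102/129=0.7907, R=102/142=0.7183, F1=2PR/(P+R)=2TP/(2TP+FP+FN)=204/271=0.7528
Model B: P=147/180=0.8167, R=147/154=0.9545, F1=2PR/(P+R)=2TP/(2TP+FP+FN)=294/334=0.8802
0.7528 < 0.8802 → Model B

Model B


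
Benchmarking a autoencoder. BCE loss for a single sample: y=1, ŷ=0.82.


BCE = -[y·ln(p) + (1-y)·ln(1-p)]
= -1·ln(0.82) - 0
= -ln(0.82) = 0.1985

0.1985


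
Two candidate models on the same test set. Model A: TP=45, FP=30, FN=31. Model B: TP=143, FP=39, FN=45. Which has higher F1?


Model A: P=45/75=0.6, R=45/76=0.5921, F1=2PR/(P+R)=2TP/(2TP+FP+FN)=90/151=0.596
Model B: P=143/182=0.7857, R=143/188=0.7606, F1=2PR/(P+R)=2TP/(2TP+FP+FN)=286/370=0.773
0.596 < 0.773 → Model B

Model B


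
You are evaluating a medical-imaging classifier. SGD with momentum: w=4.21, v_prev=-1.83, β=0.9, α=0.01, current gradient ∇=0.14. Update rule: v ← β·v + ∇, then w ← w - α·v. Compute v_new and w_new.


v_new = 0.9·-1.83 + 0.14 = -1.647 + 0.14 = -1.507
w_new = 4.21 - 0.01·-1.507 = 4.21 + 0.01507 = 4.22507

v_new=-1.507, w_new=4.22507


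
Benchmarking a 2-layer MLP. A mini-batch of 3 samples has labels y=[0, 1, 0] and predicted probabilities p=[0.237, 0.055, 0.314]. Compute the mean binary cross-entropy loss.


L[0] = -ln(1-0.237) = -ln(0.763) = 0.2705
L[1] = -ln(0.055) = 2.9004
L[2] = -ln(1-0.314) = -ln(0.686) = 0.3769
mean = (0.2705 + 2.9004 + 0.3769)/3 = 1.1826

1.1826


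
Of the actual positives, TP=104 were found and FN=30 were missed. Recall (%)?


Recall = TP/(TP+FN)
= 104/(104+30)
= 104/134 = 77.61%

77.61%


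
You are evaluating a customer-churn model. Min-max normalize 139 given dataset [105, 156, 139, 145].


min=105, max=156
(139-105)/(156-105) = 34/51 = 0.6667

0.6667


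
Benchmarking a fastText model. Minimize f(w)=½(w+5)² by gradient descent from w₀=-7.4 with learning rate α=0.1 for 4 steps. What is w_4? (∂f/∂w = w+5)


step 1: grad = -7.4+5 = -2.4; w = -7.4 - 0.1·(-2.4) = -7.16
step 2: grad = -7.16+5 = -2.16; w = -7.16 - 0.1·(-2.16) = -6.944
step 3: grad = -6.944+5 = -1.944; w = -6.944 - 0.1·(-1.944) = -6.7496
step 4: grad = -6.7496+5 = -1.7496; w = -6.7496 - 0.1·(-1.7496) = -6.57464

-6.57464


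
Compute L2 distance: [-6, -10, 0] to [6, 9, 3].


d = √((-6-6)² + (-10-9)² + (0-3)²)
  = √(144 + 361 + 9)
  = √514 = 22.6716

22.6716


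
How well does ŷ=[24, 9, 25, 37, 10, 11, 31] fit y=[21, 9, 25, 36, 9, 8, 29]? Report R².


ȳ = 19.5714
SS_res = Σ(y-ŷ)² = 24
SS_tot = Σ(y-ȳ)² = 747.71
R² = 1 - SS_res/SS_tot = 1 - 0.0321 = 0.9679

0.9679


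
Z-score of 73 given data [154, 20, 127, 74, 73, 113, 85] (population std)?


μ = 92.2857, σ = 40.4041
z = (73 - 92.2857)/40.4041 = -0.4773

-0.4773


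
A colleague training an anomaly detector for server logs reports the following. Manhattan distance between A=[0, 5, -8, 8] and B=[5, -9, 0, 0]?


d = |0-5| + |5+ 9| + |-8-0| + |8-0|
  = 5 + 14 + 8 + 8
  = 35

35


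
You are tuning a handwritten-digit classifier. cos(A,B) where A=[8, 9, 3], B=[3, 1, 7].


A·B = 8·3 + 9·1 + 3·7 = 54
‖A‖ = √154 = 12.4097, ‖B‖ = √59 = 7.6811
cos = 54/(√154·√59) = 54/√9086 = 0.5665

0.5665


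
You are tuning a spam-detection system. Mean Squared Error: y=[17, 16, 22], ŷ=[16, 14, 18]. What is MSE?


Squared errors: (17-16)²=1, (16-14)²=4, (22-18)²=16
Sum = 21
MSE = 21/3 = 7

7


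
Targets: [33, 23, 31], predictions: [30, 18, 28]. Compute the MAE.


Absolute errors: |33-30|=3, |23-18|=5, |31-28|=3
Sum = 11
MAE = 11/3 = 11/3

11/3


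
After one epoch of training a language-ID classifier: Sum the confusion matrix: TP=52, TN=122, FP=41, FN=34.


Total = TP + TN + FP + FN
= 52 + 122 + 41 + 34
= 249
(Predicted positive: 93, predicted negative: 156)

249


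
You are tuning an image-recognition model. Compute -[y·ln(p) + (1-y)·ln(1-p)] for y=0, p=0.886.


BCE = -[y·ln(p) + (1-y)·ln(1-p)]
= -0 - 1·ln(1-0.886)
= -ln(0.114) = 2.1716

2.1716


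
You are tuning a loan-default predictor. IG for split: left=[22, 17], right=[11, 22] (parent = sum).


Parent = [33, 39], H_parent = 0.995
H_left = 0.9881 (n=39), H_right = 0.9183 (n=33)
H_children = (39/72)·0.9881 + (33/72)·0.9183 = 0.9561
IG = 0.995 - 0.9561 = 0.0389

0.0389


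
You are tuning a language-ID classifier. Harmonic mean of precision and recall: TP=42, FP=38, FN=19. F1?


Precision = 42/80 = 0.525
Recall = 42/61 = 0.6885
F1 = 2·P·R/(P+R) = 2·TP/(2·TP+FP+FN) = 84/(84+38+19) = 84/141 = 0.5957

0.5957


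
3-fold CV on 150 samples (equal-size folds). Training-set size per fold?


Fold size = 150/3 = 50
Training per fold = 150 - 50 = 100

100


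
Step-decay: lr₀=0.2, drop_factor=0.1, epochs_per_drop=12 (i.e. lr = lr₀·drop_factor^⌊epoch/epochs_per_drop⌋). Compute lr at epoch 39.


n_drops = ⌊39/12⌋ = 3
lr = 0.2·0.1^3 = 0.2·0.001 = 0.0002

0.0002


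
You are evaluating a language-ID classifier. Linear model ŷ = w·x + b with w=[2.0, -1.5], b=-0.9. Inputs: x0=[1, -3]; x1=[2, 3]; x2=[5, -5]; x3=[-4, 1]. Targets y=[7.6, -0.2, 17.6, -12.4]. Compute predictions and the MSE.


ŷ0 = (2.0)·(1) + (-1.5)·(-3) - 0.9 = 5.6
ŷ1 = (2.0)·(2) + (-1.5)·(3) - 0.9 = -1.4
ŷ2 = (2.0)·(5) + (-1.5)·(-5) - 0.9 = 16.6
ŷ3 = (2.0)·(-4) + (-1.5)·(1) - 0.9 = -10.4
errors² = [4.0, 1.44, 1.0, 4.0]
MSE = 10.4400/4 = 2.61

2.61


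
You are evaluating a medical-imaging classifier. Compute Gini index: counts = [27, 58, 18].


Probabilities: [27/103, 58/103, 18/103] ≈ [0.2621, 0.5631, 0.1748]
Σpᵢ² = (729 + 3364 + 324)/103² = 4417/10609
Gini = 1 - Σpᵢ² = 1 - 4417/10609 = 0.5837

0.5837


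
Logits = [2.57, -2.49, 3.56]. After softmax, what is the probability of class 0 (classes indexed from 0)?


Exponentials: e^2.57=13.0658, e^-2.49=0.0829, e^3.56=35.1632
Sum = 48.3119
Softmax = [0.2704, 0.0017, 0.7278]
p[0] = 13.0658/48.3119 = 0.2704

0.2704


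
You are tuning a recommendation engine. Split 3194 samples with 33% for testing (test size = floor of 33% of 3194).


Test = ⌊3194·33/100⌋ = 1054
Train = 3194 - 1054 = 2140

Train: 2140, Test: 1054


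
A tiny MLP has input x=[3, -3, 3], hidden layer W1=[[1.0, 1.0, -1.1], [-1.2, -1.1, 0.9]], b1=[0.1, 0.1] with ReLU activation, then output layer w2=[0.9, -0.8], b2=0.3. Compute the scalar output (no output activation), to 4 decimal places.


z1[0] = (1.0)·(3) + (1.0)·(-3) + (-1.1)·(3) + 0.1 = -3.2
z1[1] = (-1.2)·(3) + (-1.1)·(-3) + (0.9)·(3) + 0.1 = 2.5
h = ReLU(z1) = [0.0, 2.5]
output = (0.9)·(0.0) + (-0.8)·(2.5) + 0.3 = -1.7

-1.7


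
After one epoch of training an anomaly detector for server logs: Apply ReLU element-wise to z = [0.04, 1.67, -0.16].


ReLU(0.04) = max(0, 0.04) = 0.04
ReLU(1.67) = max(0, 1.67) = 1.67
ReLU(-0.16) = max(0, -0.16) = 0.0
result = [0.04, 1.67, 0.0]

[0.04, 1.67, 0.0]


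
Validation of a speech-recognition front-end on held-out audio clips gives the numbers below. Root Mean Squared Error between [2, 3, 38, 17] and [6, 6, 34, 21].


MSE = 57/4 = 14.25
RMSE = √(57/4) = 3.7749

3.7749


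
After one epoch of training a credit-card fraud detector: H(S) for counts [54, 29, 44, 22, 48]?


Probabilities: [54/197, 29/197, 44/197, 22/197, 48/197] ≈ [0.2741, 0.1472, 0.2234, 0.1117, 0.2437]
H = -((54/197)·log₂(54/197) + (29/197)·log₂(29/197) + (44/197)·log₂(44/197) + (22/197)·log₂(22/197) + (48/197)·log₂(48/197))
  = 2.2513 bits

2.2513 bits


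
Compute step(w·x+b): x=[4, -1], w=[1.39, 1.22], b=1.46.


z = (4)·(1.39) + (-1)·(1.22) + 1.46
  = 5.8
step(z) = 1 (z≥0)

1


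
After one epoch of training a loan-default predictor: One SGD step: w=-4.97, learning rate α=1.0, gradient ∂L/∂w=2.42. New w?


w_new = w - α·∇
= -4.97 - 1.0·2.42
= -4.97 - 2.42
= -7.39

-7.39


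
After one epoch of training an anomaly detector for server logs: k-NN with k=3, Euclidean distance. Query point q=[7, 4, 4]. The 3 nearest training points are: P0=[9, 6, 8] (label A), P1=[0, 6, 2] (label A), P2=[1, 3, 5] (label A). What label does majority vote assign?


d(q,P0) = 4.899  (label A)
d(q,P1) = 7.5498  (label A)
d(q,P2) = 6.1644  (label A)
Votes: A=3, B=0
Majority → A

A


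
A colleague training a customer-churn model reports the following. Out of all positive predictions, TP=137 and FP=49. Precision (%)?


Precision = TP/(TP+FP)
= 137/(137+49)
= 137/186 = 73.66%

73.66%


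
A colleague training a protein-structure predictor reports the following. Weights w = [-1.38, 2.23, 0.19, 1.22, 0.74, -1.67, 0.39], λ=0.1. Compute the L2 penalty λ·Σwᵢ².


‖w‖₂² = (-1.38)² + (2.23)² + (0.19)² + (1.22)² + (0.74)² + (-1.67)² + (0.39)²
     = 1.9044 + 4.9729 + 0.0361 + 1.4884 + 0.5476 + 2.7889 + 0.1521
     = 11.8904
λ·‖w‖₂² = 0.1·11.8904 = 1.18904

1.18904


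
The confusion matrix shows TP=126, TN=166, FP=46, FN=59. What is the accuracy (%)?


Accuracy = (TP+TN)/(TP+TN+FP+FN)
= (126+166)/(397)
= 292/397 = 73.55%

73.55%


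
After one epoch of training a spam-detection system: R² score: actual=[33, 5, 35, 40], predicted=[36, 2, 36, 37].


ȳ = 28.25
SS_res = Σ(y-ŷ)² = 28
SS_tot = Σ(y-ȳ)² = 746.75
R² = 1 - SS_res/SS_tot = 1 - 0.0375 = 0.9625

0.9625


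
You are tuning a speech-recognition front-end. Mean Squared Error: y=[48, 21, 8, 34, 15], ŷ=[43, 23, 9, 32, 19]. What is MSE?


Squared errors: (48-43)²=25, (21-23)²=4, (8-9)²=1, (34-32)²=4, (15-19)²=16
Sum = 50
MSE = 50/5 = 10

10


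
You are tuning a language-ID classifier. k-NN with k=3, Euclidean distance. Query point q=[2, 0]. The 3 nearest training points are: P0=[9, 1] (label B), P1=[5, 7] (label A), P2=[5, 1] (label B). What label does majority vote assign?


d(q,P0) = 7.0711  (label B)
d(q,P1) = 7.6158  (label A)
d(q,P2) = 3.1623  (label B)
Votes: A=1, B=2
Majority → B

B


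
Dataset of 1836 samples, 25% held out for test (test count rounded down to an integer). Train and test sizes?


Test = ⌊1836·25/100⌋ = 459
Train = 1836 - 459 = 1377

Train: 1377, Test: 459


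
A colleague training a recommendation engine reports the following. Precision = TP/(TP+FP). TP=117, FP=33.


Precision = TP/(TP+FP)
= 117/(117+33)
= 117/150 = 78.0%

78.0%


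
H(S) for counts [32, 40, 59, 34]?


Probabilities: [32/165, 40/165, 59/165, 34/165] ≈ [0.1939, 0.2424, 0.3576, 0.2061]
H = -((32/165)·log₂(32/165) + (40/165)·log₂(40/165) + (59/165)·log₂(59/165) + (34/165)·log₂(34/165))
  = 1.9546 bits

1.9546 bits


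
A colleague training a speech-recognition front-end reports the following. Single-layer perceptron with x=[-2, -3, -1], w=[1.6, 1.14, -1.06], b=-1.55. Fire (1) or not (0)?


z = (-2)·(1.6) + (-3)·(1.14) + (-1)·(-1.06) - 1.55
  = -7.11
step(z) = 0 (z<0)

0


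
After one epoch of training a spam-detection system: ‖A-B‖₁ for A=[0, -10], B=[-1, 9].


d = |0+ 1| + |-10-9|
  = 1 + 19
  = 20

20


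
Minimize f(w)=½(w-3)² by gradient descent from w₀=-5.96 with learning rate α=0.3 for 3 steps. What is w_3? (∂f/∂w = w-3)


step 1: grad = -5.96-3 = -8.96; w = -5.96 - 0.3·(-8.96) = -3.272
step 2: grad = -3.272-3 = -6.272; w = -3.272 - 0.3·(-6.272) = -1.3904
step 3: grad = -1.3904-3 = -4.3904; w = -1.3904 - 0.3·(-4.3904) = -0.07328

-0.07328


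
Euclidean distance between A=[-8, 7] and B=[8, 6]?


d = √((-8-8)² + (7-6)²)
  = √(256 + 1)
  = √257 = 16.0312

16.0312


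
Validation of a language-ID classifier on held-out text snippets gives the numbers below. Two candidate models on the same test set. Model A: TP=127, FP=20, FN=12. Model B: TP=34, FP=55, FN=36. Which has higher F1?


Model A: P=127/147=0.8639, R=127/139=0.9137, F1=2PR/(P+R)=2TP/(2TP+FP+FN)=254/286=0.8881
Model B: P=34/89=0.382, R=34/70=0.4857, F1=2PR/(P+R)=2TP/(2TP+FP+FN)=68/159=0.4277
0.8881 > 0.4277 → Model A

Model A


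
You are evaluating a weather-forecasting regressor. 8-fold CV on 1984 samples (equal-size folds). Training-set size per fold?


Fold size = 1984/8 = 248
Training per fold = 1984 - 248 = 1736

1736


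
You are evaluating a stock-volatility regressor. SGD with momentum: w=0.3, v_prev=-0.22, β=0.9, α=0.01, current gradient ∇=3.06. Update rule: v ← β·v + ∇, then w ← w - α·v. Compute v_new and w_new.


v_new = 0.9·-0.22 + 3.06 = -0.198 + 3.06 = 2.862
w_new = 0.3 - 0.01·2.862 = 0.3 - 0.02862 = 0.27138

v_new=2.862, w_new=0.27138


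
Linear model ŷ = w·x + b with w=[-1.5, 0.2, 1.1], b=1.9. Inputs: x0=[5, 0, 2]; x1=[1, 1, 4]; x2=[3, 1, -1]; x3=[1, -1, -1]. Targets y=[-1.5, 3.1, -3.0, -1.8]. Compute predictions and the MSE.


ŷ0 = (-1.5)·(5) + (0.2)·(0) + (1.1)·(2) + 1.9 = -3.4
ŷ1 = (-1.5)·(1) + (0.2)·(1) + (1.1)·(4) + 1.9 = 5.0
ŷ2 = (-1.5)·(3) + (0.2)·(1) + (1.1)·(-1) + 1.9 = -3.5
ŷ3 = (-1.5)·(1) + (0.2)·(-1) + (1.1)·(-1) + 1.9 = -0.9
errors² = [3.61, 3.61, 0.25, 0.81]
MSE = 8.2800/4 = 2.07

2.07


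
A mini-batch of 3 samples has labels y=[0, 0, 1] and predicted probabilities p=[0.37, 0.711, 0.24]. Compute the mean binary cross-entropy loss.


L[0] = -ln(1-0.37) = -ln(0.63) = 0.462
L[1] = -ln(1-0.711) = -ln(0.289) = 1.2413
L[2] = -ln(0.24) = 1.4271
mean = (0.462 + 1.2413 + 1.4271)/3 = 1.0435

1.0435


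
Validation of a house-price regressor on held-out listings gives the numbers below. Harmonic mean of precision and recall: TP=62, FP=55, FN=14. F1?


Precision = 62/117 = 0.5299
Recall = 62/76 = 0.8158
F1 = 2·P·R/(P+R) = 2·TP/(2·TP+FP+FN) = 124/(124+55+14) = 124/193 = 0.6425

0.6425


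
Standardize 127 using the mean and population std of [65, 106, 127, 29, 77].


μ = 80.8, σ = 33.8136
z = (127 - 80.8)/33.8136 = 1.3663

1.3663


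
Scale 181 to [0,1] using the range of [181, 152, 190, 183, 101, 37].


min=37, max=190
(181-37)/(190-37) = 144/153 = 0.9412

0.9412


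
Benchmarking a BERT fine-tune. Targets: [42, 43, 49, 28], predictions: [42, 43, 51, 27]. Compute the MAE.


Absolute errors: |42-42|=0, |43-43|=0, |49-51|=2, |28-27|=1
Sum = 3
MAE = 3/4 = 3/4

3/4


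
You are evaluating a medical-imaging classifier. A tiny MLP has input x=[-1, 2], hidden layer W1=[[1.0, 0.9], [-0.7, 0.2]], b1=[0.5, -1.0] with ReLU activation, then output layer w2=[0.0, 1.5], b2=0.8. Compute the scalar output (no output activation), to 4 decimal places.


z1[0] = (1.0)·(-1) + (0.9)·(2) + 0.5 = 1.3
z1[1] = (-0.7)·(-1) + (0.2)·(2) - 1.0 = 0.1
h = ReLU(z1) = [1.3, 0.1]
output = (0.0)·(1.3) + (1.5)·(0.1) + 0.8 = 0.95

0.95


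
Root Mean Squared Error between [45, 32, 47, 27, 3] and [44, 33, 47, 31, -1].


MSE = 34/5 = 6.8
RMSE = √(34/5) = 2.6077

2.6077


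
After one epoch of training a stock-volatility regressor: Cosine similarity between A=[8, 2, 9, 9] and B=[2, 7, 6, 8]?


A·B = 8·2 + 2·7 + 9·6 + 9·8 = 156
‖A‖ = √230 = 15.1658, ‖B‖ = √153 = 12.3693
cos = 156/(√230·√153) = 156/√35190 = 0.8316

0.8316


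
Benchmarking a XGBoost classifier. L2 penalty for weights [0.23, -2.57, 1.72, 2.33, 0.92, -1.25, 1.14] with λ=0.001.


‖w‖₂² = (0.23)² + (-2.57)² + (1.72)² + (2.33)² + (0.92)² + (-1.25)² + (1.14)²
     = 0.0529 + 6.6049 + 2.9584 + 5.4289 + 0.8464 + 1.5625 + 1.2996
     = 18.7536
λ·‖w‖₂² = 0.001·18.7536 = 0.018754

0.018754


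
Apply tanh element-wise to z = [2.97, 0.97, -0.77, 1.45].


tanh(2.97) = 0.9947
tanh(0.97) = 0.7487
tanh(-0.77) = -0.6469
tanh(1.45) = 0.8957
result = [0.9947, 0.7487, -0.6469, 0.8957]

[0.9947, 0.7487, -0.6469, 0.8957]


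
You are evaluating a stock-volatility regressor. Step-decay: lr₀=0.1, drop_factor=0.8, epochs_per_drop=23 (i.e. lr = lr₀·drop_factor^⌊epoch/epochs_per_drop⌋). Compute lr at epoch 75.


n_drops = ⌊75/23⌋ = 3
lr = 0.1·0.8^3 = 0.1·0.512 = 0.0512

0.0512


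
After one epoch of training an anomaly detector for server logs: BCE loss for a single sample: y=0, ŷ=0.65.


BCE = -[y·ln(p) + (1-y)·ln(1-p)]
= -0 - 1·ln(1-0.65)
= -ln(0.35) = 1.0498

1.0498


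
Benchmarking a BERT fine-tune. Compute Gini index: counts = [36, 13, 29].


Probabilities: [36/78, 13/78, 29/78] ≈ [0.4615, 0.1667, 0.3718]
Σpᵢ² = (1296 + 169 + 841)/78² = 2306/6084
Gini = 1 - Σpᵢ² = 1 - 2306/6084 = 0.621

0.621


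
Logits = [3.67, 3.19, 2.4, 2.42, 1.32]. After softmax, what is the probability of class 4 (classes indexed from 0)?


Exponentials: e^3.67=39.2519, e^3.19=24.2884, e^2.4=11.0232, e^2.42=11.2459, e^1.32=3.7434
Sum = 89.5528
Softmax = [0.4383, 0.2712, 0.1231, 0.1256, 0.0418]
p[4] = 3.7434/89.5528 = 0.0418

0.0418


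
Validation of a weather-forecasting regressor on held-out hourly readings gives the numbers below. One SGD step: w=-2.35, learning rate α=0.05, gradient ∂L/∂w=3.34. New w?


w_new = w - α·∇
= -2.35 - 0.05·3.34
= -2.35 - 0.167
= -2.517

-2.517


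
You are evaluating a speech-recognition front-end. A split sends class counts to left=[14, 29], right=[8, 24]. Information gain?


Parent = [22, 53], H_parent = 0.873
H_left = 0.9103 (n=43), H_right = 0.8113 (n=32)
H_children = (43/75)·0.9103 + (32/75)·0.8113 = 0.8681
IG = 0.873 - 0.8681 = 0.0049

0.0049


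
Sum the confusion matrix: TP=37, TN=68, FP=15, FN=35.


Total = TP + TN + FP + FN
= 37 + 68 + 15 + 35
= 155
(Predicted positive: 52, predicted negative: 103)

155


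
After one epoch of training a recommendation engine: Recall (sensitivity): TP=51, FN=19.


Recall = TP/(TP+FN)
= 51/(51+19)
= 51/70 = 72.86%

72.86%


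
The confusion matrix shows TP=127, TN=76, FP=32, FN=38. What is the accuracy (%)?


Accuracy = (TP+TN)/(TP+TN+FP+FN)
= (127+76)/(273)
= 203/273 = 74.36%

74.36%


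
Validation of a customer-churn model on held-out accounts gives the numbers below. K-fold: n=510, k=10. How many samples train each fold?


Fold size = 510/10 = 51
Training per fold = 510 - 51 = 459

459


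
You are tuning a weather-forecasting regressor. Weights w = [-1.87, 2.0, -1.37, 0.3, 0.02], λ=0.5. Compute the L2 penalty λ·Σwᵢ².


‖w‖₂² = (-1.87)² + (2.0)² + (-1.37)² + (0.3)² + (0.02)²
     = 3.4969 + 4 + 1.8769 + 0.09 + 0.0004
     = 9.4642
λ·‖w‖₂² = 0.5·9.4642 = 4.7321

4.7321


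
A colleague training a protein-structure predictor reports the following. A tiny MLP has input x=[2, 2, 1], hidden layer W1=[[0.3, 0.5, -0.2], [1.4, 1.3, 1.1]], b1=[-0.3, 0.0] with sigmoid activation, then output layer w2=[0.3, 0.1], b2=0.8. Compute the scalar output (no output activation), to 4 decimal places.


z1[0] = (0.3)·(2) + (0.5)·(2) + (-0.2)·(1) - 0.3 = 1.1
z1[1] = (1.4)·(2) + (1.3)·(2) + (1.1)·(1) + 0.0 = 6.5
h = sigmoid(z1) = [0.7503, 0.9985]
output = (0.3)·(0.7503) + (0.1)·(0.9985) + 0.8 = 1.1249

1.1249


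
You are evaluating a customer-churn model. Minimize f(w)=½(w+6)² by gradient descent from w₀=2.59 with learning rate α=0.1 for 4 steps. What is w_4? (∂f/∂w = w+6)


step 1: grad = 2.59+6 = 8.59; w = 2.59 - 0.1·(8.59) = 1.731
step 2: grad = 1.731+6 = 7.731; w = 1.731 - 0.1·(7.731) = 0.9579
step 3: grad = 0.9579+6 = 6.9579; w = 0.9579 - 0.1·(6.9579) = 0.26211
step 4: grad = 0.26211+6 = 6.26211; w = 0.26211 - 0.1·(6.26211) = -0.364101

-0.364101


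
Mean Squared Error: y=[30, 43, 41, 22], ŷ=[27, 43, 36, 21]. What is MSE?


Squared errors: (30-27)²=9, (43-43)²=0, (41-36)²=25, (22-21)²=1
Sum = 35
MSE = 35/4 = 35/4

35/4


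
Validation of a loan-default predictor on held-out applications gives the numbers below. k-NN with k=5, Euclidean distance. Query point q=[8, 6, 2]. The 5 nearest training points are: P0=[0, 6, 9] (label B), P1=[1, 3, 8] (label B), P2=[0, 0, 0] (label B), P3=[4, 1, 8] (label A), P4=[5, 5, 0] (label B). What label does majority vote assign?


d(q,P0) = 10.6301  (label B)
d(q,P1) = 9.6954  (label B)
d(q,P2) = 10.198  (label B)
d(q,P3) = 8.775  (label A)
d(q,P4) = 3.7417  (label B)
Votes: A=1, B=4
Majority → B

B


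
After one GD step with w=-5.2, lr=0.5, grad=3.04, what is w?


w_new = w - α·∇
= -5.2 - 0.5·3.04
= -5.2 - 1.52
= -6.72

-6.72


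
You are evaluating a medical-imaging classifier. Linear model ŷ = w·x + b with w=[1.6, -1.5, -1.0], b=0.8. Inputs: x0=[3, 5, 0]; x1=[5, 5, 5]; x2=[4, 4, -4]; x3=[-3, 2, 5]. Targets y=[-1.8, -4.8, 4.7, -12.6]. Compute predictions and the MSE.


ŷ0 = (1.6)·(3) + (-1.5)·(5) + (-1.0)·(0) + 0.8 = -1.9
ŷ1 = (1.6)·(5) + (-1.5)·(5) + (-1.0)·(5) + 0.8 = -3.7
ŷ2 = (1.6)·(4) + (-1.5)·(4) + (-1.0)·(-4) + 0.8 = 5.2
ŷ3 = (1.6)·(-3) + (-1.5)·(2) + (-1.0)·(5) + 0.8 = -12.0
errors² = [0.01, 1.21, 0.25, 0.36]
MSE = 1.8300/4 = 0.4575

0.4575


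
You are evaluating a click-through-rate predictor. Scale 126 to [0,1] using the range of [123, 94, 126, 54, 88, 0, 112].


min=0, max=126
(126-0)/(126-0) = 126/126 = 1.0

1.0


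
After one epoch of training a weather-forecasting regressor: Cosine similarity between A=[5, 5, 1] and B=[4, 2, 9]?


A·B = 5·4 + 5·2 + 1·9 = 39
‖A‖ = √51 = 7.1414, ‖B‖ = √101 = 10.0499
cos = 39/(√51·√101) = 39/√5151 = 0.5434

0.5434


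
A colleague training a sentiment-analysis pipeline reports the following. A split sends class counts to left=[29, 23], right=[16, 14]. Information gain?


Parent = [45, 37], H_parent = 0.9931
H_left = 0.9904 (n=52), H_right = 0.9968 (n=30)
H_children = (52/82)·0.9904 + (30/82)·0.9968 = 0.9927
IG = 0.9931 - 0.9927 = 0.0004

0.0004


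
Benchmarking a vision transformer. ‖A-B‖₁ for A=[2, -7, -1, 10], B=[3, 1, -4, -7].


d = |2-3| + |-7-1| + |-1+ 4| + |10+ 7|
  = 1 + 8 + 3 + 17
  = 29

29


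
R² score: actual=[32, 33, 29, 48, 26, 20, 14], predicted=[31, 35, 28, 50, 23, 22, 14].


ȳ = 28.8571
SS_res = Σ(y-ŷ)² = 23
SS_tot = Σ(y-ȳ)² = 700.86
R² = 1 - SS_res/SS_tot = 1 - 0.0328 = 0.9672

0.9672


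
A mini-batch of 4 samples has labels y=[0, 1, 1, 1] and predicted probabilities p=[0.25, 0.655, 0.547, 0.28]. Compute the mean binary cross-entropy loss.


L[0] = -ln(1-0.25) = -ln(0.75) = 0.2877
L[1] = -ln(0.655) = 0.4231
L[2] = -ln(0.547) = 0.6033
L[3] = -ln(0.28) = 1.273
mean = (0.2877 + 0.4231 + 0.6033 + 1.273)/4 = 0.6468

0.6468


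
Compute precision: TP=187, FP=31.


Precision = TP/(TP+FP)
= 187/(187+31)
= 187/218 = 85.78%

85.78%


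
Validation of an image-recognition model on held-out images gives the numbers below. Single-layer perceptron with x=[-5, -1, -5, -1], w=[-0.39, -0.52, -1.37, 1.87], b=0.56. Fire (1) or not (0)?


z = (-5)·(-0.39) + (-1)·(-0.52) + (-5)·(-1.37) + (-1)·(1.87) + 0.56
  = 8.01
step(z) = 1 (z≥0)

1


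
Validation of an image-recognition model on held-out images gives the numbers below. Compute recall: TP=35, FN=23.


Recall = TP/(TP+FN)
= 35/(35+23)
= 35/58 = 60.34%

60.34%


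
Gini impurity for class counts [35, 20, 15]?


Probabilities: [35/70, 20/70, 15/70] ≈ [0.5, 0.2857, 0.2143]
Σpᵢ² = (1225 + 400 + 225)/70² = 1850/4900
Gini = 1 - Σpᵢ² = 1 - 1850/4900 = 0.6224

0.6224


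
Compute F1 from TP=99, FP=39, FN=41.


Precision = 99/138 = 0.7174
Recall = 99/140 = 0.7071
F1 = 2·P·R/(P+R) = 2·TP/(2·TP+FP+FN) = 198/(198+39+41) = 198/278 = 0.7122

0.7122


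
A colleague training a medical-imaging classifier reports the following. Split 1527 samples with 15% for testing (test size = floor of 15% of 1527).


Test = ⌊1527·15/100⌋ = 229
Train = 1527 - 229 = 1298

Train: 1298, Test: 229


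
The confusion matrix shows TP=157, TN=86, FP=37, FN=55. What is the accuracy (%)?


Accuracy = (TP+TN)/(TP+TN+FP+FN)
= (157+86)/(335)
= 243/335 = 72.54%

72.54%


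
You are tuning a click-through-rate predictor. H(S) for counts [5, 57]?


Probabilities: [5/62, 57/62] ≈ [0.0806, 0.9194]
H = -((5/62)·log₂(5/62) + (57/62)·log₂(57/62))
  = 0.4044 bits

0.4044 bits


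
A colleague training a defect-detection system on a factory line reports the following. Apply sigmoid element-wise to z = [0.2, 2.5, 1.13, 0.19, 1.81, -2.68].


σ(0.2) = 1/(1+e^-0.2) = 0.5498
σ(2.5) = 1/(1+e^-2.5) = 0.9241
σ(1.13) = 1/(1+e^-1.13) = 0.7558
σ(0.19) = 1/(1+e^-0.19) = 0.5474
σ(1.81) = 1/(1+e^-1.81) = 0.8594
σ(-2.68) = 1/(1+e^2.68) = 0.0642
result = [0.5498, 0.9241, 0.7558, 0.5474, 0.8594, 0.0642]

[0.5498, 0.9241, 0.7558, 0.5474, 0.8594, 0.0642]


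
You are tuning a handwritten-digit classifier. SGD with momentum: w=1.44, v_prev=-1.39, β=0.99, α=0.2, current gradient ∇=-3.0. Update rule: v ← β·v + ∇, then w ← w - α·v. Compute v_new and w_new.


v_new = 0.99·-1.39 - 3.0 = -1.3761 - 3.0 = -4.3761
w_new = 1.44 - 0.2·-4.3761 = 1.44 + 0.87522 = 2.31522

v_new=-4.3761, w_new=2.31522


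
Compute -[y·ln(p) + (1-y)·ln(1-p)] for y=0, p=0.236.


BCE = -[y·ln(p) + (1-y)·ln(1-p)]
= -0 - 1·ln(1-0.236)
= -ln(0.764) = 0.2692

0.2692


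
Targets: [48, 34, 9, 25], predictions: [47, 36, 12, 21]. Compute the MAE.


Absolute errors: |48-47|=1, |34-36|=2, |9-12|=3, |25-21|=4
Sum = 10
MAE = 10/4 = 5/2

5/2


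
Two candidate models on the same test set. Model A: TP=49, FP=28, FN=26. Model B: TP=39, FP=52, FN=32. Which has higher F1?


Model A: P=49/77=0.6364, R=49/75=0.6533, F1=2PR/(P+R)=2TP/(2TP+FP+FN)=98/152=0.6447
Model B: P=39/91=0.4286, R=39/71=0.5493, F1=2PR/(P+R)=2TP/(2TP+FP+FN)=78/162=0.4815
0.6447 > 0.4815 → Model A

Model A


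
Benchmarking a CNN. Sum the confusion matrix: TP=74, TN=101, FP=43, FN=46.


Total = TP + TN + FP + FN
= 74 + 101 + 43 + 46
= 264
(Predicted positive: 117, predicted negative: 147)

264


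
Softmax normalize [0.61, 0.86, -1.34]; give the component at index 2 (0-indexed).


Exponentials: e^0.61=1.8404, e^0.86=2.3632, e^-1.34=0.2618
Sum = 4.4654
Softmax = [0.4122, 0.5292, 0.0586]
p[2] = 0.2618/4.4654 = 0.0586

0.0586


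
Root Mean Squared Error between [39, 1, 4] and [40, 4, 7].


MSE = 19/3 = 6.3333
RMSE = √(19/3) = 2.5166

2.5166


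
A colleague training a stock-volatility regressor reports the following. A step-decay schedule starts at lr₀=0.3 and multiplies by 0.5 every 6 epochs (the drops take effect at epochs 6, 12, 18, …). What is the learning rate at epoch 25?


n_drops = ⌊25/6⌋ = 4
lr = 0.3·0.5^4 = 0.3·0.0625 = 0.01875

0.01875


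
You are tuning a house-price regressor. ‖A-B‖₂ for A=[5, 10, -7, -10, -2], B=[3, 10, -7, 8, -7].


d = √((5-3)² + (10-10)² + (-7+ 7)² + (-10-8)² + (-2+ 7)²)
  = √(4 + 0 + 0 + 324 + 25)
  = √353 = 18.7883

18.7883


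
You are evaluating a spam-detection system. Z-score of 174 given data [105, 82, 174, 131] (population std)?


μ = 123, σ = 34.1687
z = (174 - 123)/34.1687 = 1.4926

1.4926


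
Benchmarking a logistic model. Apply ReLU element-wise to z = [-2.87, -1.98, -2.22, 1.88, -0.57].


ReLU(-2.87) = max(0, -2.87) = 0.0
ReLU(-1.98) = max(0, -1.98) = 0.0
ReLU(-2.22) = max(0, -2.22) = 0.0
ReLU(1.88) = max(0, 1.88) = 1.88
ReLU(-0.57) = max(0, -0.57) = 0.0
result = [0.0, 0.0, 0.0, 1.88, 0.0]

[0.0, 0.0, 0.0, 1.88, 0.0]


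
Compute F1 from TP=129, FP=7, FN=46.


Precision = 129/136 = 0.9485
Recall = 129/175 = 0.7371
F1 = 2·P·R/(P+R) = 2·TP/(2·TP+FP+FN) = 258/(258+7+46) = 258/311 = 0.8296

0.8296


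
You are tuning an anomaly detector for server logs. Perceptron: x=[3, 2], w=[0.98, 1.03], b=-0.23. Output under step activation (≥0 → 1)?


z = (3)·(0.98) + (2)·(1.03) - 0.23
  = 4.77
step(z) = 1 (z≥0)

1


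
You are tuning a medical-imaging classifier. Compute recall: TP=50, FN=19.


Recall = TP/(TP+FN)
= 50/(50+19)
= 50/69 = 72.46%

72.46%


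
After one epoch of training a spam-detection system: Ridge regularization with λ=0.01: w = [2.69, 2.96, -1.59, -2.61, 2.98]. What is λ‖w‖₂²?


‖w‖₂² = (2.69)² + (2.96)² + (-1.59)² + (-2.61)² + (2.98)²
     = 7.2361 + 8.7616 + 2.5281 + 6.8121 + 8.8804
     = 34.2183
λ·‖w‖₂² = 0.01·34.2183 = 0.342183

0.342183


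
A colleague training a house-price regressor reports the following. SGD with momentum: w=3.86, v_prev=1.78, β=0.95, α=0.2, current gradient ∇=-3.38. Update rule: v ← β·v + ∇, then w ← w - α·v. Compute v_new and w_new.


v_new = 0.95·1.78 - 3.38 = 1.691 - 3.38 = -1.689
w_new = 3.86 - 0.2·-1.689 = 3.86 + 0.3378 = 4.1978

v_new=-1.689, w_new=4.1978
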